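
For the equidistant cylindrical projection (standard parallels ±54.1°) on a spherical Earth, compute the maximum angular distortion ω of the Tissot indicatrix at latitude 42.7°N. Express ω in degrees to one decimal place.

The equidistant cylindrical projection with φ₀ = 54.1° has h = 1 (meridians true) and k = cos φ₀ / cos φ along parallels.
At 42.7°: h = 1.000, k = 0.7979; principal scales a = 1.000, b = 0.7979.
sin(ω/2) = (a − b)/(a + b) = 0.2021/1.798 = 0.1124, so ω = 2 arcsin(0.1124) ≈ 12.9°.

12.9°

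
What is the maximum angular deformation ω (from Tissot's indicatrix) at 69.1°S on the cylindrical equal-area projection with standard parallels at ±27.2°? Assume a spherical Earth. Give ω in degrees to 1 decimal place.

For cylindrical equal-area with standard parallel φ₀, h = cos φ / cos φ₀ and k = cos φ₀ / cos φ, so h·k = 1.
At 69.1°: h = 0.4011, k = 2.493; principal scales a = 2.493, b = 0.4011.
sin(ω/2) = (a − b)/(a + b) = 2.092/2.894 = 0.7228, so ω = 2 arcsin(0.7228) ≈ 92.6°.

92.6°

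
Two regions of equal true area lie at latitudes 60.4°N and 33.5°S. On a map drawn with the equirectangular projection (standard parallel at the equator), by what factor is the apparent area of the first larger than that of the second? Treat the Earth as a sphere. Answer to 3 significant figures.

In the plate carrée (x = Rλ, y = Rφ), meridians are true-scale (h = 1) and parallels are stretched by k = sec φ.
Areal scale at 60.4°: h·k = 1.000 × 2.025 = 2.025.
Areal scale at 33.5°: h·k = 1.000 × 1.199 = 1.199.
Ratio = 2.025/1.199 ≈ 1.69.

1.69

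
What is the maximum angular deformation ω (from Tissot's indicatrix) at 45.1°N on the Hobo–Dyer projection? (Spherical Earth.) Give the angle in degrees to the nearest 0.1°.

The Hobo–Dyer projection is cylindrical equal-area with φ₀ = 37.5°. Cylindrical equal-area (φ₀ = 37.5°): h = cos φ / cos 37.5° along meridians, k = cos 37.5° / cos φ along parallels; h·k = 1.
At 45.1°: h = 0.8897, k = 1.124; principal scales a = 1.124, b = 0.8897.
sin(ω/2) = (a − b)/(a + b) = 0.2342/2.014 = 0.1163, so ω = 2 arcsin(0.1163) ≈ 13.4°.

13.4°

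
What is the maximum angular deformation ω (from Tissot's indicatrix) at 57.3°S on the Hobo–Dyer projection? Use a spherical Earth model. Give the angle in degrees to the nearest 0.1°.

43.0°

Hobo–Dyer is a cylindrical equal-area projection with standard parallels at ±37.5°. A cylindrical equal-area projection with standard parallel φ₀ has meridian scale h = cos φ / cos φ₀ and parallel scale k = cos φ₀ / cos φ (so areas are preserved, h·k = 1).
At 57.3°: h = 0.6810, k = 1.469; principal scales a = 1.469, b = 0.6810.
sin(ω/2) = (a − b)/(a + b) = 0.7876/2.149 = 0.3664, so ω = 2 arcsin(0.3664) ≈ 43.0°.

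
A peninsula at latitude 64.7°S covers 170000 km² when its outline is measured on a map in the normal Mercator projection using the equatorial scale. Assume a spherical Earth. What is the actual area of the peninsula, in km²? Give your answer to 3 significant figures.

31000 km²

For Mercator, h = k = sec φ (a conformal cylindrical projection has a single point scale, 1/cos φ).
Areal scale = k² = sec²φ = 1/cos²(64.7°) = 1/0.4274² = 5.475.
True area = apparent / (areal scale) = 170000 / 5.475 ≈ 31000 km².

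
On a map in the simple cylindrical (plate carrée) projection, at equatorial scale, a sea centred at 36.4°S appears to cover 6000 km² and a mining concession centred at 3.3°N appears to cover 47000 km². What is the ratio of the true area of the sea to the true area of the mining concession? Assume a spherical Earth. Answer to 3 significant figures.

Plate carrée has h = 1 and k = sec φ, giving areal scale sec φ; true area = (apparent area) · cos φ.
True area of sea: 6000 × cos(36.4°) = 6000 × 0.8049 = 4829 km².
True area of mining concession: 47000 × cos(3.3°) = 47000 × 0.9983 = 46920 km².
Ratio = 4829 / 46920 ≈ 0.103.

0.103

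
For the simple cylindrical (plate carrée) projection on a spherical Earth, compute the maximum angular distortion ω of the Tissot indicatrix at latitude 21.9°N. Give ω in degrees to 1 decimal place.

4.3°

Plate carrée maps x = Rλ, y = Rφ. The meridian scale is h = 1 and the parallel scale is k = 1/cos φ = sec φ.
At 21.9°: h = 1.000, k = 1.078; principal scales a = 1.078, b = 1.000.
sin(ω/2) = (a − b)/(a + b) = 0.07778/2.078 = 0.03743, so ω = 2 arcsin(0.03743) ≈ 4.3°.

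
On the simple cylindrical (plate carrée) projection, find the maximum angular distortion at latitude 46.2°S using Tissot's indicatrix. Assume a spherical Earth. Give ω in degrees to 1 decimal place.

21.0°

For the equirectangular projection with φ₀ = 0 (plate carrée), h = 1 along meridians and k = sec φ along parallels.
At 46.2°: h = 1.000, k = 1.445; principal scales a = 1.445, b = 1.000.
sin(ω/2) = (a − b)/(a + b) = 0.4448/2.445 = 0.1819, so ω = 2 arcsin(0.1819) ≈ 21.0°.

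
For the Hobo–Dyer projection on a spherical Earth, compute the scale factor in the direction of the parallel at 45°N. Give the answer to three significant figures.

The Hobo–Dyer projection is cylindrical equal-area with φ₀ = 37.5°. For cylindrical equal-area with standard parallel φ₀, h = cos φ / cos φ₀ and k = cos φ₀ / cos φ, so h·k = 1.
k = cos 37.5° / cos 45° = 0.7934/0.7071 = 1.122.

1.12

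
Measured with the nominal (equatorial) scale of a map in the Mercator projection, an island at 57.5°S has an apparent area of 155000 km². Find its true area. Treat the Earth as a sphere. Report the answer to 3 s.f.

Mercator is conformal, so the point scale is isotropic: h = k = sec φ = 1/cos φ.
Areal scale = k² = sec²φ = 1/cos²(57.5°) = 1/0.5373² = 3.464.
True area = apparent / (areal scale) = 155000 / 3.464 ≈ 44700 km².

44700 km²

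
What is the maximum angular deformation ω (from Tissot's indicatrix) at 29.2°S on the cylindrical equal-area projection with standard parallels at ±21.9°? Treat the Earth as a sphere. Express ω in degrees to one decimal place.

7.0°

For cylindrical equal-area with standard parallel φ₀, h = cos φ / cos φ₀ and k = cos φ₀ / cos φ, so h·k = 1.
At 29.2°: h = 0.9408, k = 1.063; principal scales a = 1.063, b = 0.9408.
sin(ω/2) = (a − b)/(a + b) = 0.1221/2.004 = 0.06093, so ω = 2 arcsin(0.06093) ≈ 7.0°.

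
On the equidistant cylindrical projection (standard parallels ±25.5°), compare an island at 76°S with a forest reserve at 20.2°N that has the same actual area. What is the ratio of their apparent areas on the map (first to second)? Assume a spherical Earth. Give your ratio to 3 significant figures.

In the equirectangular projection with standard parallel φ₀ = 25.5° (x = Rλ cos φ₀, y = Rφ), meridians are true-scale (h = 1) and the parallel scale is k = cos φ₀ / cos φ.
Areal scale at 76°: h·k = 1.000 × 3.731 = 3.731.
Areal scale at 20.2°: h·k = 1.000 × 0.9617 = 0.9617.
Ratio = 3.731/0.9617 ≈ 3.88.

3.88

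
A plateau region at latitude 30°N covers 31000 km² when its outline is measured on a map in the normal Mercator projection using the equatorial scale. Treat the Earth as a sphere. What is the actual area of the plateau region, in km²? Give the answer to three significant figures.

23200 km²

Mercator is conformal, so the point scale is isotropic: h = k = sec φ = 1/cos φ.
Areal scale = k² = sec²φ = 1/cos²(30°) = 1/0.8660² = 1.333.
True area = apparent / (areal scale) = 31000 / 1.333 ≈ 23200 km².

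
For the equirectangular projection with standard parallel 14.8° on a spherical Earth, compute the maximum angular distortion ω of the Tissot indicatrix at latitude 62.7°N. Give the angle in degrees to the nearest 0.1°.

41.8°

In the equirectangular projection with standard parallel φ₀ = 14.8° (x = Rλ cos φ₀, y = Rφ), meridians are true-scale (h = 1) and the parallel scale is k = cos φ₀ / cos φ.
At 62.7°: h = 1.000, k = 2.108; principal scales a = 2.108, b = 1.000.
sin(ω/2) = (a − b)/(a + b) = 1.108/3.108 = 0.3565, so ω = 2 arcsin(0.3565) ≈ 41.8°.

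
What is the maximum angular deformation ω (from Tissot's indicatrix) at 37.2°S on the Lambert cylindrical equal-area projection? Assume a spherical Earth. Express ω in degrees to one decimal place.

The Lambert cylindrical equal-area projection is the cylindrical equal-area projection with its standard parallel at the equator (φ₀ = 0). A cylindrical equal-area projection with standard parallel φ₀ has meridian scale h = cos φ / cos φ₀ and parallel scale k = cos φ₀ / cos φ (so areas are preserved, h·k = 1).
At 37.2°: h = 0.7965, k = 1.255; principal scales a = 1.255, b = 0.7965.
sin(ω/2) = (a − b)/(a + b) = 0.4589/2.052 = 0.2236, so ω = 2 arcsin(0.2236) ≈ 25.8°.

25.8°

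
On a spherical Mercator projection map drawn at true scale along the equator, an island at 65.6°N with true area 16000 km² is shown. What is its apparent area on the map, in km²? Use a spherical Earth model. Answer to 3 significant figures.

Mercator is conformal, so the point scale is isotropic: h = k = sec φ = 1/cos φ.
Areal scale = k² = sec²φ = 1/cos²(65.6°) = 1/0.4131² = 5.860.
Apparent area = 16000 × 5.860 ≈ 93800 km².

93800 km²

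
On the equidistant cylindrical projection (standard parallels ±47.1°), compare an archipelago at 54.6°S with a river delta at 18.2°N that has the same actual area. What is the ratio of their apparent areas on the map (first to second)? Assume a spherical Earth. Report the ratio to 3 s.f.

With standard parallel φ₀ = 47.1°, the equirectangular projection gives x = Rλ cos φ₀, y = Rφ, so h = 1 and k = cos 47.1° / cos φ.
Areal scale at 54.6°: h·k = 1.000 × 1.175 = 1.175.
Areal scale at 18.2°: h·k = 1.000 × 0.7166 = 0.7166.
Ratio = 1.175/0.7166 ≈ 1.64.

1.64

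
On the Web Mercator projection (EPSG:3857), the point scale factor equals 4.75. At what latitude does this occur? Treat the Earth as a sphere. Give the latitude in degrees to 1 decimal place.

77.8°

Mercator scale is k = sec φ = 1/cos φ.
1/cos φ = 4.75  ⇒  cos φ = 0.2105  ⇒  φ = arccos(0.2105) ≈ 77.8°.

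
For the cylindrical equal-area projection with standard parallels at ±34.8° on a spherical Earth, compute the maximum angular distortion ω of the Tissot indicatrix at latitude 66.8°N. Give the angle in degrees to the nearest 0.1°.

A cylindrical equal-area projection with standard parallel φ₀ has meridian scale h = cos φ / cos φ₀ and parallel scale k = cos φ₀ / cos φ (so areas are preserved, h·k = 1).
At 66.8°: h = 0.4797, k = 2.084; principal scales a = 2.084, b = 0.4797.
sin(ω/2) = (a − b)/(a + b) = 1.605/2.564 = 0.6258, so ω = 2 arcsin(0.6258) ≈ 77.5°.

77.5°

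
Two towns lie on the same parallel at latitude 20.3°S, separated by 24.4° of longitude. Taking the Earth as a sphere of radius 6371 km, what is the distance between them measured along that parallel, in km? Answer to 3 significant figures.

2540 km

Arc length along a parallel = R cos φ · Δλ (with Δλ in radians).
= 6371 × cos 20.3° × (24.4° × π/180) = 6371 × 0.9379 × 0.4259 ≈ 2540 km.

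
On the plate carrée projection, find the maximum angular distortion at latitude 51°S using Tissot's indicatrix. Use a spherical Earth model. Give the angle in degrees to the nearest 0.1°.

26.3°

In the plate carrée (x = Rλ, y = Rφ), meridians are true-scale (h = 1) and parallels are stretched by k = sec φ.
At 51°: h = 1.000, k = 1.589; principal scales a = 1.589, b = 1.000.
sin(ω/2) = (a − b)/(a + b) = 0.5890/2.589 = 0.2275, so ω = 2 arcsin(0.2275) ≈ 26.3°.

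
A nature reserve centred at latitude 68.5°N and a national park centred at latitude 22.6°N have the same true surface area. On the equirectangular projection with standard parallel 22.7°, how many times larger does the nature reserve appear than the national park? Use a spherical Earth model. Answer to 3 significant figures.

2.52

In the equirectangular projection with standard parallel φ₀ = 22.7° (x = Rλ cos φ₀, y = Rφ), meridians are true-scale (h = 1) and the parallel scale is k = cos φ₀ / cos φ.
Areal scale at 68.5°: h·k = 1.000 × 2.517 = 2.517.
Areal scale at 22.6°: h·k = 1.000 × 0.9993 = 0.9993.
Ratio = 2.517/0.9993 ≈ 2.52.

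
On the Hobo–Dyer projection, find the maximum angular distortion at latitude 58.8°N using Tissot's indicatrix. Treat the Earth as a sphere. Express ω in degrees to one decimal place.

The Hobo–Dyer projection is cylindrical equal-area with φ₀ = 37.5°. For cylindrical equal-area with standard parallel φ₀, h = cos φ / cos φ₀ and k = cos φ₀ / cos φ, so h·k = 1.
At 58.8°: h = 0.6530, k = 1.531; principal scales a = 1.531, b = 0.6530.
sin(ω/2) = (a − b)/(a + b) = 0.8785/2.184 = 0.4022, so ω = 2 arcsin(0.4022) ≈ 47.4°.

47.4°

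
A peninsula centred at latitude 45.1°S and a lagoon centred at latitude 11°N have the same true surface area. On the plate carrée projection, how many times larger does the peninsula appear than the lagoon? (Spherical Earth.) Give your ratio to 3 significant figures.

1.39

Plate carrée maps x = Rλ, y = Rφ. The meridian scale is h = 1 and the parallel scale is k = 1/cos φ = sec φ.
Areal scale at 45.1°: h·k = 1.000 × 1.417 = 1.417.
Areal scale at 11°: h·k = 1.000 × 1.019 = 1.019.
Ratio = 1.417/1.019 ≈ 1.39.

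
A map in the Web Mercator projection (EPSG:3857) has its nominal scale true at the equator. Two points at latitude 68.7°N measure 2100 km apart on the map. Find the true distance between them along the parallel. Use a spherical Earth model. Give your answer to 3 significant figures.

763 km

Mercator is conformal, so the point scale is isotropic: h = k = sec φ = 1/cos φ.
Along the parallel at 68.7°, map distances are exaggerated by k = sec 68.7° = 2.753.
True distance = 2100 / 2.753 = 2100 × cos 68.7° ≈ 763 km.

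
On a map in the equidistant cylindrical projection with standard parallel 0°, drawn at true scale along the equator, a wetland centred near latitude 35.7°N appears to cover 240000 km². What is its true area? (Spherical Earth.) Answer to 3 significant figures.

195000 km²

Plate carrée maps x = Rλ, y = Rφ. The meridian scale is h = 1 and the parallel scale is k = 1/cos φ = sec φ.
Areal scale = h·k = 1 × sec φ; at 35.7°, h = 1.000, k = 1.231, so h·k = 1.231.
True area = apparent / (areal scale) = 240000 / 1.231 ≈ 195000 km².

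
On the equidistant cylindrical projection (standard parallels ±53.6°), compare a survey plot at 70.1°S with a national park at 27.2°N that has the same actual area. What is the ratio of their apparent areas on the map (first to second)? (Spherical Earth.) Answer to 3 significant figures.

2.61

The equidistant cylindrical projection with φ₀ = 53.6° has h = 1 (meridians true) and k = cos φ₀ / cos φ along parallels.
Areal scale at 70.1°: h·k = 1.000 × 1.743 = 1.743.
Areal scale at 27.2°: h·k = 1.000 × 0.6672 = 0.6672.
Ratio = 1.743/0.6672 ≈ 2.61.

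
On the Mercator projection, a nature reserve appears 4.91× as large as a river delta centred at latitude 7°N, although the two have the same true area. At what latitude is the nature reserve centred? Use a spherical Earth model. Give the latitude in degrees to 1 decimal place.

63.4°

On Mercator, (apparent₁)/(apparent₂) = sec²φ₁ / sec²φ₂ when true areas are equal.
cos²φ₂ / cos²φ₁ = 4.91  ⇒  cos φ₁ = cos 7° / √4.91 = 0.9925/2.216 = 0.4479.
φ₁ = arccos(0.4479) ≈ 63.4°.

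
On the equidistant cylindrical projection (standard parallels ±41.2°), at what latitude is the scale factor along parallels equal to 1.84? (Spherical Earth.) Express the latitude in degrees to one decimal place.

In the equirectangular projection with standard parallel φ₀ = 41.2° (x = Rλ cos φ₀, y = Rφ), meridians are true-scale (h = 1) and the parallel scale is k = cos φ₀ / cos φ.
k = cos φ₀ / cos φ = 1.84  ⇒  cos φ = cos 41.2° / 1.84 = 0.4089.
φ = arccos(0.4089) ≈ 65.9°.

65.9°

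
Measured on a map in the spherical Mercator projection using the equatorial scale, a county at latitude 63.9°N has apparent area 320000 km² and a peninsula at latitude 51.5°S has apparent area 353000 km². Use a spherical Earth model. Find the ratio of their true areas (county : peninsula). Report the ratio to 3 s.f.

0.453

Since Mercator area scale is 1/cos²φ, the true area equals the apparent area multiplied by cos²φ.
True area of county: 320000 × cos²(63.9°) = 320000 × 0.1935 = 61930 km².
True area of peninsula: 353000 × cos²(51.5°) = 353000 × 0.3875 = 136800 km².
Ratio = 61930 / 136800 ≈ 0.453.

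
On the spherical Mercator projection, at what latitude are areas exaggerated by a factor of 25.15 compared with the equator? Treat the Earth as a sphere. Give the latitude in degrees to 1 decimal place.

Mercator areal scale is sec²φ.
sec²φ = 25.15  ⇒  cos²φ = 0.03976  ⇒  cos φ = 0.1994.
φ = arccos(0.1994) ≈ 78.5°.

78.5°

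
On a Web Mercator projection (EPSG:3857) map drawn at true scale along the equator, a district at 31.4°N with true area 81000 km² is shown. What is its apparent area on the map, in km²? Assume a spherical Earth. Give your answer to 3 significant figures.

Mercator is conformal, so the point scale is isotropic: h = k = sec φ = 1/cos φ.
Areal scale = k² = sec²φ = 1/cos²(31.4°) = 1/0.8536² = 1.373.
Apparent area = 81000 × 1.373 ≈ 111000 km².

111000 km²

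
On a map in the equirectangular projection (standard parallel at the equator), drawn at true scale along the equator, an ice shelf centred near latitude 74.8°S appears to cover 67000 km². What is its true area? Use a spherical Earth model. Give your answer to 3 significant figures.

For the equirectangular projection with φ₀ = 0 (plate carrée), h = 1 along meridians and k = sec φ along parallels.
Areal scale = h·k = 1 × sec φ; at 74.8°, h = 1.000, k = 3.814, so h·k = 3.814.
True area = apparent / (areal scale) = 67000 / 3.814 ≈ 17600 km².

17600 km²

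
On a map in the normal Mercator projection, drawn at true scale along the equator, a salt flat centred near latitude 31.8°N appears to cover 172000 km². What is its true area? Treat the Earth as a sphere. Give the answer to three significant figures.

Mercator is conformal, so the point scale is isotropic: h = k = sec φ = 1/cos φ.
Areal scale = k² = sec²φ = 1/cos²(31.8°) = 1/0.8499² = 1.384.
True area = apparent / (areal scale) = 172000 / 1.384 ≈ 124000 km².

124000 km²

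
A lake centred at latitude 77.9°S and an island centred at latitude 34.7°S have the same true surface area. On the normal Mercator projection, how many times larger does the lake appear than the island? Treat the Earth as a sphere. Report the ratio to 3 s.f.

Mercator is conformal with k = sec φ, so areal scale = k² = sec²φ.
At 77.9°: sec²(77.9°) = 1/0.2096² = 22.76.
At 34.7°: sec²(34.7°) = 1/0.8221² = 1.479.
Ratio = 22.76/1.479 = cos²(34.7°)/cos²(77.9°) ≈ 15.4.

15.4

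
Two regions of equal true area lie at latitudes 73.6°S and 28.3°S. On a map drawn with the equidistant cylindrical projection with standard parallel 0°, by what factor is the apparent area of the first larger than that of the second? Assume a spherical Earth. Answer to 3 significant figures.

3.12

In the plate carrée (x = Rλ, y = Rφ), meridians are true-scale (h = 1) and parallels are stretched by k = sec φ.
Areal scale at 73.6°: h·k = 1.000 × 3.542 = 3.542.
Areal scale at 28.3°: h·k = 1.000 × 1.136 = 1.136.
Ratio = 3.542/1.136 ≈ 3.12.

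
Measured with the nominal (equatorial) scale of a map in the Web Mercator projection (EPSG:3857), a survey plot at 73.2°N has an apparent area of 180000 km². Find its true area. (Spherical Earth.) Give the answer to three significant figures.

15000 km²

The Mercator projection is conformal; its linear scale factor is the same in every direction and equals sec φ = 1/cos φ.
Areal scale = k² = sec²φ = 1/cos²(73.2°) = 1/0.2890² = 11.97.
True area = apparent / (areal scale) = 180000 / 11.97 ≈ 15000 km².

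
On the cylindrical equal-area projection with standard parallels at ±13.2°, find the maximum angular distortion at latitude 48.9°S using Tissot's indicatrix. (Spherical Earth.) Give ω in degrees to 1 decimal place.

43.9°

Cylindrical equal-area (φ₀ = 13.2°): h = cos φ / cos 13.2° along meridians, k = cos 13.2° / cos φ along parallels; h·k = 1.
At 48.9°: h = 0.6752, k = 1.481; principal scales a = 1.481, b = 0.6752.
sin(ω/2) = (a − b)/(a + b) = 0.8058/2.156 = 0.3737, so ω = 2 arcsin(0.3737) ≈ 43.9°.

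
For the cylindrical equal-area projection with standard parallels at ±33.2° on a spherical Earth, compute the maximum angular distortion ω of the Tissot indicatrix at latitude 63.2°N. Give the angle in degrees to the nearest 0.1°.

For cylindrical equal-area with standard parallel φ₀, h = cos φ / cos φ₀ and k = cos φ₀ / cos φ, so h·k = 1.
At 63.2°: h = 0.5388, k = 1.856; principal scales a = 1.856, b = 0.5388.
sin(ω/2) = (a − b)/(a + b) = 1.317/2.395 = 0.5500, so ω = 2 arcsin(0.5500) ≈ 66.7°.

66.7°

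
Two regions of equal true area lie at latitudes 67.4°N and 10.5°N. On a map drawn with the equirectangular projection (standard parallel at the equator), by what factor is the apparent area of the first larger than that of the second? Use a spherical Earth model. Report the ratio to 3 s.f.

For the equirectangular projection with φ₀ = 0 (plate carrée), h = 1 along meridians and k = sec φ along parallels.
Areal scale at 67.4°: h·k = 1.000 × 2.602 = 2.602.
Areal scale at 10.5°: h·k = 1.000 × 1.017 = 1.017.
Ratio = 2.602/1.017 ≈ 2.56.

2.56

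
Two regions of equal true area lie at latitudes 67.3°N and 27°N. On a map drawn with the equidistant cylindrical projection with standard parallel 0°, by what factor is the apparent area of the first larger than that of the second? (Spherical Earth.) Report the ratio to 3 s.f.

2.31

For the equirectangular projection with φ₀ = 0 (plate carrée), h = 1 along meridians and k = sec φ along parallels.
Areal scale at 67.3°: h·k = 1.000 × 2.591 = 2.591.
Areal scale at 27°: h·k = 1.000 × 1.122 = 1.122.
Ratio = 2.591/1.122 ≈ 2.31.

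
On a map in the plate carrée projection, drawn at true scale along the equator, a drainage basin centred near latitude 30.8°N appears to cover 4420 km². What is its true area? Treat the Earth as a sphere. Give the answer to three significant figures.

3800 km²

In the plate carrée (x = Rλ, y = Rφ), meridians are true-scale (h = 1) and parallels are stretched by k = sec φ.
Areal scale = h·k = 1 × sec φ; at 30.8°, h = 1.000, k = 1.164, so h·k = 1.164.
True area = apparent / (areal scale) = 4420 / 1.164 ≈ 3800 km².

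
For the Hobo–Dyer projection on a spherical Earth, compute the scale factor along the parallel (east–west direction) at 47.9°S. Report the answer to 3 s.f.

1.18

The Hobo–Dyer projection is cylindrical equal-area with φ₀ = 37.5°. Cylindrical equal-area (φ₀ = 37.5°): h = cos φ / cos 37.5° along meridians, k = cos 37.5° / cos φ along parallels; h·k = 1.
k = cos 37.5° / cos 47.9° = 0.7934/0.6704 = 1.183.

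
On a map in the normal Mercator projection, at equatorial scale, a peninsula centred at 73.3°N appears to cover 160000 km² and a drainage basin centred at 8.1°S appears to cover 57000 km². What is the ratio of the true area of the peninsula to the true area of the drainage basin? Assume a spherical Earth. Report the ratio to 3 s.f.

Since Mercator area scale is 1/cos²φ, the true area equals the apparent area multiplied by cos²φ.
True area of peninsula: 160000 × cos²(73.3°) = 160000 × 0.08258 = 13210 km².
True area of drainage basin: 57000 × cos²(8.1°) = 57000 × 0.9801 = 55870 km².
Ratio = 13210 / 55870 ≈ 0.236.

0.236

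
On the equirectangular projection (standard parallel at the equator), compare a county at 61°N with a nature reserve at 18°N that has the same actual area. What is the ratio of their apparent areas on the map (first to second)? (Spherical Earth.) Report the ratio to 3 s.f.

Plate carrée maps x = Rλ, y = Rφ. The meridian scale is h = 1 and the parallel scale is k = 1/cos φ = sec φ.
Areal scale at 61°: h·k = 1.000 × 2.063 = 2.063.
Areal scale at 18°: h·k = 1.000 × 1.051 = 1.051.
Ratio = 2.063/1.051 ≈ 1.96.

1.96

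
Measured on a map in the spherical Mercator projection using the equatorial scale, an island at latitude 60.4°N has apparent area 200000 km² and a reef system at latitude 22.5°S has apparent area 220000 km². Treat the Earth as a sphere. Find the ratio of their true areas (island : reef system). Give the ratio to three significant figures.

Since Mercator area scale is 1/cos²φ, the true area equals the apparent area multiplied by cos²φ.
True area of island: 200000 × cos²(60.4°) = 200000 × 0.2440 = 48800 km².
True area of reef system: 220000 × cos²(22.5°) = 220000 × 0.8536 = 187800 km².
Ratio = 48800 / 187800 ≈ 0.260.

0.260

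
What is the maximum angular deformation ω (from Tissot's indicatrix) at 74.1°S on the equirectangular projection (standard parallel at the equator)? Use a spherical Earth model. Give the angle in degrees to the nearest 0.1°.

For the equirectangular projection with φ₀ = 0 (plate carrée), h = 1 along meridians and k = sec φ along parallels.
At 74.1°: h = 1.000, k = 3.650; principal scales a = 3.650, b = 1.000.
sin(ω/2) = (a − b)/(a + b) = 2.650/4.650 = 0.5699, so ω = 2 arcsin(0.5699) ≈ 69.5°.

69.5°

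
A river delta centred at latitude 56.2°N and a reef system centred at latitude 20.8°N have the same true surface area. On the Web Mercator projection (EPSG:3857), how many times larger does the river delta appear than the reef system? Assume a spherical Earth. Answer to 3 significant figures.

2.82

Mercator areal scale is sec²φ.
At 56.2°: sec²(56.2°) = 1/0.5563² = 3.231.
At 20.8°: sec²(20.8°) = 1/0.9348² = 1.144.
Ratio = 3.231/1.144 = cos²(20.8°)/cos²(56.2°) ≈ 2.82.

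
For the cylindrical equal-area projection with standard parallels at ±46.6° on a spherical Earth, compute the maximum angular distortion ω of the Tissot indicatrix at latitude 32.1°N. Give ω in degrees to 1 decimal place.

23.8°

For cylindrical equal-area with standard parallel φ₀, h = cos φ / cos φ₀ and k = cos φ₀ / cos φ, so h·k = 1.
At 32.1°: h = 1.233, k = 0.8111; principal scales a = 1.233, b = 0.8111.
sin(ω/2) = (a − b)/(a + b) = 0.4218/2.044 = 0.2064, so ω = 2 arcsin(0.2064) ≈ 23.8°.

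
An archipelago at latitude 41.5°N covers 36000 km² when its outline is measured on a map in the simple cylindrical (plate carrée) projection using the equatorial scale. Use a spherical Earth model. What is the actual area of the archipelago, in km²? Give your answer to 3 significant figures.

27000 km²

For the equirectangular projection with φ₀ = 0 (plate carrée), h = 1 along meridians and k = sec φ along parallels.
Areal scale = h·k = 1 × sec φ; at 41.5°, h = 1.000, k = 1.335, so h·k = 1.335.
True area = apparent / (areal scale) = 36000 / 1.335 ≈ 27000 km².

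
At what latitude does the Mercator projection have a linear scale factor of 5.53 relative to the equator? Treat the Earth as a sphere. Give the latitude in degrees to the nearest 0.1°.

Mercator scale is k = sec φ = 1/cos φ.
1/cos φ = 5.53  ⇒  cos φ = 0.1808  ⇒  φ = arccos(0.1808) ≈ 79.6°.

79.6°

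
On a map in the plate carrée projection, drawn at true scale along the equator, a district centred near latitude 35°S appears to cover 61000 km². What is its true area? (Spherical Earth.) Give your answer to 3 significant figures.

Plate carrée maps x = Rλ, y = Rφ. The meridian scale is h = 1 and the parallel scale is k = 1/cos φ = sec φ.
Areal scale = h·k = 1 × sec φ; at 35°, h = 1.000, k = 1.221, so h·k = 1.221.
True area = apparent / (areal scale) = 61000 / 1.221 ≈ 50000 km².

50000 km²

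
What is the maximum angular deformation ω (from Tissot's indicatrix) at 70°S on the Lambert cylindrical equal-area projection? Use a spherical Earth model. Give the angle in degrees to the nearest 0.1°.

The Lambert cylindrical equal-area projection is the cylindrical equal-area projection with its standard parallel at the equator (φ₀ = 0). A cylindrical equal-area projection with standard parallel φ₀ has meridian scale h = cos φ / cos φ₀ and parallel scale k = cos φ₀ / cos φ (so areas are preserved, h·k = 1).
At 70°: h = 0.3420, k = 2.924; principal scales a = 2.924, b = 0.3420.
sin(ω/2) = (a − b)/(a + b) = 2.582/3.266 = 0.7905, so ω = 2 arcsin(0.7905) ≈ 104.5°.

104.5°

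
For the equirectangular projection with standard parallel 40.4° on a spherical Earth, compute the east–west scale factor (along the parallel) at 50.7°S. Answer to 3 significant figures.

1.20

In the equirectangular projection with standard parallel φ₀ = 40.4° (x = Rλ cos φ₀, y = Rφ), meridians are true-scale (h = 1) and the parallel scale is k = cos φ₀ / cos φ.
k = cos 40.4° / cos 50.7° = 0.7615/0.6334 = 1.202.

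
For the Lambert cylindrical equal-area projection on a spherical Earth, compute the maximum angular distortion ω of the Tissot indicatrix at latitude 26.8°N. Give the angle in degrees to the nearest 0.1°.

The Lambert cylindrical equal-area projection is the cylindrical equal-area projection with its standard parallel at the equator (φ₀ = 0). Cylindrical equal-area (φ₀ = 0°): h = cos φ / cos 0° along meridians, k = cos 0° / cos φ along parallels; h·k = 1.
At 26.8°: h = 0.8926, k = 1.120; principal scales a = 1.120, b = 0.8926.
sin(ω/2) = (a − b)/(a + b) = 0.2278/2.013 = 0.1131, so ω = 2 arcsin(0.1131) ≈ 13.0°.

13.0°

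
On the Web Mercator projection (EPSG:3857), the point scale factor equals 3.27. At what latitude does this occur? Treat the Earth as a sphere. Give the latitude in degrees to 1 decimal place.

72.2°

Mercator scale is k = sec φ = 1/cos φ.
1/cos φ = 3.27  ⇒  cos φ = 0.3058  ⇒  φ = arccos(0.3058) ≈ 72.2°.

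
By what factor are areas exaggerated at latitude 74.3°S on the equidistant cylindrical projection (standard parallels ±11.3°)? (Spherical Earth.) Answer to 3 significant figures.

In the equirectangular projection with standard parallel φ₀ = 11.3° (x = Rλ cos φ₀, y = Rφ), meridians are true-scale (h = 1) and the parallel scale is k = cos φ₀ / cos φ.
Areal scale = h·k = 1 × cos φ₀ / cos φ; at 74.3°, h = 1.000, k = 3.624, so h·k = 3.624.

3.62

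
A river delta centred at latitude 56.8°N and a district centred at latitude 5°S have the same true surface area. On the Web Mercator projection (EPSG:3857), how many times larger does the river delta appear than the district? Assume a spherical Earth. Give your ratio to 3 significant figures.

On Mercator, area is exaggerated by sec²φ = 1/cos²φ.
At 56.8°: sec²(56.8°) = 1/0.5476² = 3.335.
At 5°: sec²(5°) = 1/0.9962² = 1.008.
Ratio = 3.335/1.008 = cos²(5°)/cos²(56.8°) ≈ 3.31.

3.31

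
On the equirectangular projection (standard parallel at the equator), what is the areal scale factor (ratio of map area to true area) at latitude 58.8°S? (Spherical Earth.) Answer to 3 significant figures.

In the plate carrée (x = Rλ, y = Rφ), meridians are true-scale (h = 1) and parallels are stretched by k = sec φ.
Areal scale = h·k = 1 × sec φ; at 58.8°, h = 1.000, k = 1.930, so h·k = 1.930.

1.93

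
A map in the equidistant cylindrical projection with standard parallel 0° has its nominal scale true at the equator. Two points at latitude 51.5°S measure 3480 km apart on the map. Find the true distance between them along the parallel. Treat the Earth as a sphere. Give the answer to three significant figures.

Plate carrée maps x = Rλ, y = Rφ. The meridian scale is h = 1 and the parallel scale is k = 1/cos φ = sec φ.
Along the parallel at 51.5°, map distances are exaggerated by k = sec 51.5° = 1.606.
True distance = 3480 / 1.606 = 3480 × cos 51.5° ≈ 2170 km.

2170 km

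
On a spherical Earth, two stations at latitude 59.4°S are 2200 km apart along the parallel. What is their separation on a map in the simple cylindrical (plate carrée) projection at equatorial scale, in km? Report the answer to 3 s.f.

For the equirectangular projection with φ₀ = 0 (plate carrée), h = 1 along meridians and k = sec φ along parallels.
Along the parallel, k = sec 59.4° = 1/0.5090 = 1.964.
Map distance = 2200 × 1.964 ≈ 4320 km.

4320 km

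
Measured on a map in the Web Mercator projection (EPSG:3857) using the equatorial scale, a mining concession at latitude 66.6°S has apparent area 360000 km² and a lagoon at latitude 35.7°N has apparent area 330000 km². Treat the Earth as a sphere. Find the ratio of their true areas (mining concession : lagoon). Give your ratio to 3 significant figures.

0.261

Since Mercator area scale is 1/cos²φ, the true area equals the apparent area multiplied by cos²φ.
True area of mining concession: 360000 × cos²(66.6°) = 360000 × 0.1577 = 56780 km².
True area of lagoon: 330000 × cos²(35.7°) = 330000 × 0.6595 = 217600 km².
Ratio = 56780 / 217600 ≈ 0.261.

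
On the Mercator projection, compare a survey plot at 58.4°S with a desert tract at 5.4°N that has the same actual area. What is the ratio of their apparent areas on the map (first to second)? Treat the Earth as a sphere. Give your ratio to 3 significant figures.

3.61

On Mercator, area is exaggerated by sec²φ = 1/cos²φ.
At 58.4°: sec²(58.4°) = 1/0.5240² = 3.642.
At 5.4°: sec²(5.4°) = 1/0.9956² = 1.009.
Ratio = 3.642/1.009 = cos²(5.4°)/cos²(58.4°) ≈ 3.61.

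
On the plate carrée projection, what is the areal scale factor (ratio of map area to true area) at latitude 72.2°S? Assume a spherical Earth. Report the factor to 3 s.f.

For the equirectangular projection with φ₀ = 0 (plate carrée), h = 1 along meridians and k = sec φ along parallels.
Areal scale = h·k = 1 × sec φ; at 72.2°, h = 1.000, k = 3.271, so h·k = 3.271.

3.27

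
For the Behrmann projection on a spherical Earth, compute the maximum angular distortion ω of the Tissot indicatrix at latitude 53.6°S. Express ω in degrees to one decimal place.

Behrmann is a cylindrical equal-area projection with standard parallels at ±30°. A cylindrical equal-area projection with standard parallel φ₀ has meridian scale h = cos φ / cos φ₀ and parallel scale k = cos φ₀ / cos φ (so areas are preserved, h·k = 1).
At 53.6°: h = 0.6852, k = 1.459; principal scales a = 1.459, b = 0.6852.
sin(ω/2) = (a − b)/(a + b) = 0.7742/2.145 = 0.3610, so ω = 2 arcsin(0.3610) ≈ 42.3°.

42.3°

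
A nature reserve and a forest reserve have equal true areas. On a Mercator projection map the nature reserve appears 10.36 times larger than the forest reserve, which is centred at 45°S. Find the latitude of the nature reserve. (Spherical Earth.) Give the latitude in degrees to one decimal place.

77.3°

For equal true areas on Mercator, apparent areas scale as sec²φ, so the ratio is cos²φ₂ / cos²φ₁.
cos²φ₂ / cos²φ₁ = 10.36  ⇒  cos φ₁ = cos 45° / √10.36 = 0.7071/3.219 = 0.2197.
φ₁ = arccos(0.2197) ≈ 77.3°.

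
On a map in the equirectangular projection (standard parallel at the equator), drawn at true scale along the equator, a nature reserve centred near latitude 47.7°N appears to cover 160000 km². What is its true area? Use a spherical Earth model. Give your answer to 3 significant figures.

108000 km²

In the plate carrée (x = Rλ, y = Rφ), meridians are true-scale (h = 1) and parallels are stretched by k = sec φ.
Areal scale = h·k = 1 × sec φ; at 47.7°, h = 1.000, k = 1.486, so h·k = 1.486.
True area = apparent / (areal scale) = 160000 / 1.486 ≈ 108000 km².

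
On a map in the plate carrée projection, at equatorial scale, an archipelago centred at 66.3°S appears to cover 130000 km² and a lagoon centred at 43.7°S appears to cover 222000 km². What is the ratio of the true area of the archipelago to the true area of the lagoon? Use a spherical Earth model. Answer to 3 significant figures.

Plate carrée has h = 1 and k = sec φ, giving areal scale sec φ; true area = (apparent area) · cos φ.
True area of archipelago: 130000 × cos(66.3°) = 130000 × 0.4019 = 52250 km².
True area of lagoon: 222000 × cos(43.7°) = 222000 × 0.7230 = 160500 km².
Ratio = 52250 / 160500 ≈ 0.326.

0.326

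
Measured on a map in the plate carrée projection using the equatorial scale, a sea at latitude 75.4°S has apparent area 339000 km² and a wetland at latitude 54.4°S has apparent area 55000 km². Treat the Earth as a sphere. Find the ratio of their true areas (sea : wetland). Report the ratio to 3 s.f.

On the plate carrée, areal scale = h·k = 1 × sec φ, so true area = apparent × cos φ.
True area of sea: 339000 × cos(75.4°) = 339000 × 0.2521 = 85450 km².
True area of wetland: 55000 × cos(54.4°) = 55000 × 0.5821 = 32020 km².
Ratio = 85450 / 32020 ≈ 2.67.

2.67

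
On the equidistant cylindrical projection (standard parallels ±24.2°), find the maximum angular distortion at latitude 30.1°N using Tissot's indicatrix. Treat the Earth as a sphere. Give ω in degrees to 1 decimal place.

In the equirectangular projection with standard parallel φ₀ = 24.2° (x = Rλ cos φ₀, y = Rφ), meridians are true-scale (h = 1) and the parallel scale is k = cos φ₀ / cos φ.
At 30.1°: h = 1.000, k = 1.054; principal scales a = 1.054, b = 1.000.
sin(ω/2) = (a − b)/(a + b) = 0.05429/2.054 = 0.02643, so ω = 2 arcsin(0.02643) ≈ 3.0°.

3.0°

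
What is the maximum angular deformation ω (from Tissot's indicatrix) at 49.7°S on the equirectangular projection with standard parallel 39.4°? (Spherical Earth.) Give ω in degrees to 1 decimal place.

10.2°

The equidistant cylindrical projection with φ₀ = 39.4° has h = 1 (meridians true) and k = cos φ₀ / cos φ along parallels.
At 49.7°: h = 1.000, k = 1.195; principal scales a = 1.195, b = 1.000.
sin(ω/2) = (a − b)/(a + b) = 0.1947/2.195 = 0.08872, so ω = 2 arcsin(0.08872) ≈ 10.2°.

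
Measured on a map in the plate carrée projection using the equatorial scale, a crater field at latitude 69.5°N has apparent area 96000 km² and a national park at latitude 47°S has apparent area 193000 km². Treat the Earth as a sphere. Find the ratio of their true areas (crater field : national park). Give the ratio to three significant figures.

Plate carrée has h = 1 and k = sec φ, giving areal scale sec φ; true area = (apparent area) · cos φ.
True area of crater field: 96000 × cos(69.5°) = 96000 × 0.3502 = 33620 km².
True area of national park: 193000 × cos(47°) = 193000 × 0.6820 = 131600 km².
Ratio = 33620 / 131600 ≈ 0.255.

0.255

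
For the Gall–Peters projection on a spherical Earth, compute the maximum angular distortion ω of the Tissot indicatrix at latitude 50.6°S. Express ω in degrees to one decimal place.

12.3°

The Gall–Peters projection is cylindrical equal-area with φ₀ = 45°. A cylindrical equal-area projection with standard parallel φ₀ has meridian scale h = cos φ / cos φ₀ and parallel scale k = cos φ₀ / cos φ (so areas are preserved, h·k = 1).
At 50.6°: h = 0.8976, k = 1.114; principal scales a = 1.114, b = 0.8976.
sin(ω/2) = (a − b)/(a + b) = 0.2164/2.012 = 0.1076, so ω = 2 arcsin(0.1076) ≈ 12.3°.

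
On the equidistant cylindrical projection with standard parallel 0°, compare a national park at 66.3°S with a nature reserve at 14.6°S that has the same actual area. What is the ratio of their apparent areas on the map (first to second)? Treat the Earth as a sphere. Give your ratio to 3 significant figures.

2.41

In the plate carrée (x = Rλ, y = Rφ), meridians are true-scale (h = 1) and parallels are stretched by k = sec φ.
Areal scale at 66.3°: h·k = 1.000 × 2.488 = 2.488.
Areal scale at 14.6°: h·k = 1.000 × 1.033 = 1.033.
Ratio = 2.488/1.033 ≈ 2.41.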